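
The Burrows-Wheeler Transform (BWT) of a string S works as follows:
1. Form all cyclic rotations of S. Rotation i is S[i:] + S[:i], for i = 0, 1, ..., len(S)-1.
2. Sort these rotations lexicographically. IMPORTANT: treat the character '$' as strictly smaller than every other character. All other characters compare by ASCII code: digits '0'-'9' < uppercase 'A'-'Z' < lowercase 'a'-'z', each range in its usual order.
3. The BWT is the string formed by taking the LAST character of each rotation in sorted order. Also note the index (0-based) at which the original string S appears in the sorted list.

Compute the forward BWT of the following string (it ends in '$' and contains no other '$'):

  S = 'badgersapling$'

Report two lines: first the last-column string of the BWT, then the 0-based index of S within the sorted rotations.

Answer: gbs$agndlpiaer
3

Derivation:
All 14 rotations (rotation i = S[i:]+S[:i]):
  rot[0] = badgersapling$
  rot[1] = adgersapling$b
  rot[2] = dgersapling$ba
  rot[3] = gersapling$bad
  rot[4] = ersapling$badg
  rot[5] = rsapling$badge
  rot[6] = sapling$badger
  rot[7] = apling$badgers
  rot[8] = pling$badgersa
  rot[9] = ling$badgersap
  rot[10] = ing$badgersapl
  rot[11] = ng$badgersapli
  rot[12] = g$badgersaplin
  rot[13] = $badgersapling
Sorted (with $ < everything):
  sorted[0] = $badgersapling  (last char: 'g')
  sorted[1] = adgersapling$b  (last char: 'b')
  sorted[2] = apling$badgers  (last char: 's')
  sorted[3] = badgersapling$  (last char: '$')
  sorted[4] = dgersapling$ba  (last char: 'a')
  sorted[5] = ersapling$badg  (last char: 'g')
  sorted[6] = g$badgersaplin  (last char: 'n')
  sorted[7] = gersapling$bad  (last char: 'd')
  sorted[8] = ing$badgersapl  (last char: 'l')
  sorted[9] = ling$badgersap  (last char: 'p')
  sorted[10] = ng$badgersapli  (last char: 'i')
  sorted[11] = pling$badgersa  (last char: 'a')
  sorted[12] = rsapling$badge  (last char: 'e')
  sorted[13] = sapling$badger  (last char: 'r')
Last column: gbs$agndlpiaer
Original string S is at sorted index 3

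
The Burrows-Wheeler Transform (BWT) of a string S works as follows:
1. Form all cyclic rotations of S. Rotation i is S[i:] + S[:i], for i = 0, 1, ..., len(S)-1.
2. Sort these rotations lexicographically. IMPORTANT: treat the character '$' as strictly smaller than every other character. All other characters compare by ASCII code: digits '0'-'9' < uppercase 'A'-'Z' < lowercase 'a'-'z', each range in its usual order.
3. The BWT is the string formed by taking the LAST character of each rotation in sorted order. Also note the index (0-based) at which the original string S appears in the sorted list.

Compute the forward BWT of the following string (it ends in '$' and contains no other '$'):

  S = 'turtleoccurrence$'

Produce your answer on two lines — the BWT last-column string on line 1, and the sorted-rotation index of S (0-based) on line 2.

Answer: eonccrlteeruur$ct
14

Derivation:
All 17 rotations (rotation i = S[i:]+S[:i]):
  rot[0] = turtleoccurrence$
  rot[1] = urtleoccurrence$t
  rot[2] = rtleoccurrence$tu
  rot[3] = tleoccurrence$tur
  rot[4] = leoccurrence$turt
  rot[5] = eoccurrence$turtl
  rot[6] = occurrence$turtle
  rot[7] = ccurrence$turtleo
  rot[8] = currence$turtleoc
  rot[9] = urrence$turtleocc
  rot[10] = rrence$turtleoccu
  rot[11] = rence$turtleoccur
  rot[12] = ence$turtleoccurr
  rot[13] = nce$turtleoccurre
  rot[14] = ce$turtleoccurren
  rot[15] = e$turtleoccurrenc
  rot[16] = $turtleoccurrence
Sorted (with $ < everything):
  sorted[0] = $turtleoccurrence  (last char: 'e')
  sorted[1] = ccurrence$turtleo  (last char: 'o')
  sorted[2] = ce$turtleoccurren  (last char: 'n')
  sorted[3] = currence$turtleoc  (last char: 'c')
  sorted[4] = e$turtleoccurrenc  (last char: 'c')
  sorted[5] = ence$turtleoccurr  (last char: 'r')
  sorted[6] = eoccurrence$turtl  (last char: 'l')
  sorted[7] = leoccurrence$turt  (last char: 't')
  sorted[8] = nce$turtleoccurre  (last char: 'e')
  sorted[9] = occurrence$turtle  (last char: 'e')
  sorted[10] = rence$turtleoccur  (last char: 'r')
  sorted[11] = rrence$turtleoccu  (last char: 'u')
  sorted[12] = rtleoccurrence$tu  (last char: 'u')
  sorted[13] = tleoccurrence$tur  (last char: 'r')
  sorted[14] = turtleoccurrence$  (last char: '$')
  sorted[15] = urrence$turtleocc  (last char: 'c')
  sorted[16] = urtleoccurrence$t  (last char: 't')
Last column: eonccrlteeruur$ct
Original string S is at sorted index 14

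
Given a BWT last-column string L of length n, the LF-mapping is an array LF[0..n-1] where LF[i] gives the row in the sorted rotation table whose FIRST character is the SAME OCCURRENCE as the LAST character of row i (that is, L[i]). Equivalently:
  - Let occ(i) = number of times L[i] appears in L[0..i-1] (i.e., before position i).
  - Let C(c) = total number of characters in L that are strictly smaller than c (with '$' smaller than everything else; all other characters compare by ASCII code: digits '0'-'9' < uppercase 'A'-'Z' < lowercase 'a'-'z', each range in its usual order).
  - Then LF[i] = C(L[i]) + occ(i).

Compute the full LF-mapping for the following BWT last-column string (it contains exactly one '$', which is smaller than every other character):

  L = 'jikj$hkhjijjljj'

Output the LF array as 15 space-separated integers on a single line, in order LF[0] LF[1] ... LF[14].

Char counts: '$':1, 'h':2, 'i':2, 'j':7, 'k':2, 'l':1
C (first-col start): C('$')=0, C('h')=1, C('i')=3, C('j')=5, C('k')=12, C('l')=14
L[0]='j': occ=0, LF[0]=C('j')+0=5+0=5
L[1]='i': occ=0, LF[1]=C('i')+0=3+0=3
L[2]='k': occ=0, LF[2]=C('k')+0=12+0=12
L[3]='j': occ=1, LF[3]=C('j')+1=5+1=6
L[4]='$': occ=0, LF[4]=C('$')+0=0+0=0
L[5]='h': occ=0, LF[5]=C('h')+0=1+0=1
L[6]='k': occ=1, LF[6]=C('k')+1=12+1=13
L[7]='h': occ=1, LF[7]=C('h')+1=1+1=2
L[8]='j': occ=2, LF[8]=C('j')+2=5+2=7
L[9]='i': occ=1, LF[9]=C('i')+1=3+1=4
L[10]='j': occ=3, LF[10]=C('j')+3=5+3=8
L[11]='j': occ=4, LF[11]=C('j')+4=5+4=9
L[12]='l': occ=0, LF[12]=C('l')+0=14+0=14
L[13]='j': occ=5, LF[13]=C('j')+5=5+5=10
L[14]='j': occ=6, LF[14]=C('j')+6=5+6=11

Answer: 5 3 12 6 0 1 13 2 7 4 8 9 14 10 11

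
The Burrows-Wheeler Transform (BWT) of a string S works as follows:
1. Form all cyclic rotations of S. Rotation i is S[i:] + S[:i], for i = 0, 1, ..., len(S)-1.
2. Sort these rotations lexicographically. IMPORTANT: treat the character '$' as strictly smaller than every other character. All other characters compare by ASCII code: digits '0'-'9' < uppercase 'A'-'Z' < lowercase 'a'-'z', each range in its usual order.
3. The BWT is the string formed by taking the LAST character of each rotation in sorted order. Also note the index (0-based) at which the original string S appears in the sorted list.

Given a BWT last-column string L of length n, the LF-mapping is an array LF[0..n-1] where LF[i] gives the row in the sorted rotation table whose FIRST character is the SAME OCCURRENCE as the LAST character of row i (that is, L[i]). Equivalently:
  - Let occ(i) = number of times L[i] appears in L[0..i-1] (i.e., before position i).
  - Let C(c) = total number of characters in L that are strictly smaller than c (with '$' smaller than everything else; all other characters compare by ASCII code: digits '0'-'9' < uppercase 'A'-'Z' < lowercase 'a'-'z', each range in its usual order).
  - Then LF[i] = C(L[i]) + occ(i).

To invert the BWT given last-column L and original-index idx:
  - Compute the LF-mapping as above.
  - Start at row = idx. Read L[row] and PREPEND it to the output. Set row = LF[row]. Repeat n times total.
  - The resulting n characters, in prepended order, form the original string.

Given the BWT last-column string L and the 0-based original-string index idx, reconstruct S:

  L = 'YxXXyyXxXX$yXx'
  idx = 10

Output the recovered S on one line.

LF mapping: 7 8 1 2 11 12 3 9 4 5 0 13 6 10
Walk LF starting at row 10, prepending L[row]:
  step 1: row=10, L[10]='$', prepend. Next row=LF[10]=0
  step 2: row=0, L[0]='Y', prepend. Next row=LF[0]=7
  step 3: row=7, L[7]='x', prepend. Next row=LF[7]=9
  step 4: row=9, L[9]='X', prepend. Next row=LF[9]=5
  step 5: row=5, L[5]='y', prepend. Next row=LF[5]=12
  step 6: row=12, L[12]='X', prepend. Next row=LF[12]=6
  step 7: row=6, L[6]='X', prepend. Next row=LF[6]=3
  step 8: row=3, L[3]='X', prepend. Next row=LF[3]=2
  step 9: row=2, L[2]='X', prepend. Next row=LF[2]=1
  step 10: row=1, L[1]='x', prepend. Next row=LF[1]=8
  step 11: row=8, L[8]='X', prepend. Next row=LF[8]=4
  step 12: row=4, L[4]='y', prepend. Next row=LF[4]=11
  step 13: row=11, L[11]='y', prepend. Next row=LF[11]=13
  step 14: row=13, L[13]='x', prepend. Next row=LF[13]=10
Reversed output: xyyXxXXXXyXxY$

Answer: xyyXxXXXXyXxY$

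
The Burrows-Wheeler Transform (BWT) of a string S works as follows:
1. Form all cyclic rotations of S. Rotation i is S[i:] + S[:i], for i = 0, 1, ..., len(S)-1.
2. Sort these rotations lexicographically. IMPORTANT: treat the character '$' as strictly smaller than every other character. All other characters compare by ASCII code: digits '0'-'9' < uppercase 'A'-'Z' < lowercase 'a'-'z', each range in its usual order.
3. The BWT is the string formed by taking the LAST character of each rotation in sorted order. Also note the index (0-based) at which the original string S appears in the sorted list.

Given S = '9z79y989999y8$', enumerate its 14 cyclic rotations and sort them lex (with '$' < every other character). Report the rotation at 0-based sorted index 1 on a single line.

Answer: 79y989999y8$9z

Derivation:
All 14 rotations (rotation i = S[i:]+S[:i]):
  rot[0] = 9z79y989999y8$
  rot[1] = z79y989999y8$9
  rot[2] = 79y989999y8$9z
  rot[3] = 9y989999y8$9z7
  rot[4] = y989999y8$9z79
  rot[5] = 989999y8$9z79y
  rot[6] = 89999y8$9z79y9
  rot[7] = 9999y8$9z79y98
  rot[8] = 999y8$9z79y989
  rot[9] = 99y8$9z79y9899
  rot[10] = 9y8$9z79y98999
  rot[11] = y8$9z79y989999
  rot[12] = 8$9z79y989999y
  rot[13] = $9z79y989999y8
Sorted (with $ < everything):
  sorted[0] = $9z79y989999y8
  sorted[1] = 79y989999y8$9z
  sorted[2] = 8$9z79y989999y
  sorted[3] = 89999y8$9z79y9
  sorted[4] = 989999y8$9z79y
  sorted[5] = 9999y8$9z79y98
  sorted[6] = 999y8$9z79y989
  sorted[7] = 99y8$9z79y9899
  sorted[8] = 9y8$9z79y98999
  sorted[9] = 9y989999y8$9z7
  sorted[10] = 9z79y989999y8$
  sorted[11] = y8$9z79y989999
  sorted[12] = y989999y8$9z79
  sorted[13] = z79y989999y8$9
sorted[1] = 79y989999y8$9z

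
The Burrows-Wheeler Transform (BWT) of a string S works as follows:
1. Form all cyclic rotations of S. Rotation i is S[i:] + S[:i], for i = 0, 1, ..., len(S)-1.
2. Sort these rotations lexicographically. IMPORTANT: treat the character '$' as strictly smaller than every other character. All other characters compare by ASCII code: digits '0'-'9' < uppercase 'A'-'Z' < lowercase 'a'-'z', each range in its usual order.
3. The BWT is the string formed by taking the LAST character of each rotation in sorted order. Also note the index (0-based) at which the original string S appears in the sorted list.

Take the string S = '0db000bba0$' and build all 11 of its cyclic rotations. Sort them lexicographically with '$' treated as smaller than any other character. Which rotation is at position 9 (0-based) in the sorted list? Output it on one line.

Answer: bba0$0db000

Derivation:
All 11 rotations (rotation i = S[i:]+S[:i]):
  rot[0] = 0db000bba0$
  rot[1] = db000bba0$0
  rot[2] = b000bba0$0d
  rot[3] = 000bba0$0db
  rot[4] = 00bba0$0db0
  rot[5] = 0bba0$0db00
  rot[6] = bba0$0db000
  rot[7] = ba0$0db000b
  rot[8] = a0$0db000bb
  rot[9] = 0$0db000bba
  rot[10] = $0db000bba0
Sorted (with $ < everything):
  sorted[0] = $0db000bba0
  sorted[1] = 0$0db000bba
  sorted[2] = 000bba0$0db
  sorted[3] = 00bba0$0db0
  sorted[4] = 0bba0$0db00
  sorted[5] = 0db000bba0$
  sorted[6] = a0$0db000bb
  sorted[7] = b000bba0$0d
  sorted[8] = ba0$0db000b
  sorted[9] = bba0$0db000
  sorted[10] = db000bba0$0
sorted[9] = bba0$0db000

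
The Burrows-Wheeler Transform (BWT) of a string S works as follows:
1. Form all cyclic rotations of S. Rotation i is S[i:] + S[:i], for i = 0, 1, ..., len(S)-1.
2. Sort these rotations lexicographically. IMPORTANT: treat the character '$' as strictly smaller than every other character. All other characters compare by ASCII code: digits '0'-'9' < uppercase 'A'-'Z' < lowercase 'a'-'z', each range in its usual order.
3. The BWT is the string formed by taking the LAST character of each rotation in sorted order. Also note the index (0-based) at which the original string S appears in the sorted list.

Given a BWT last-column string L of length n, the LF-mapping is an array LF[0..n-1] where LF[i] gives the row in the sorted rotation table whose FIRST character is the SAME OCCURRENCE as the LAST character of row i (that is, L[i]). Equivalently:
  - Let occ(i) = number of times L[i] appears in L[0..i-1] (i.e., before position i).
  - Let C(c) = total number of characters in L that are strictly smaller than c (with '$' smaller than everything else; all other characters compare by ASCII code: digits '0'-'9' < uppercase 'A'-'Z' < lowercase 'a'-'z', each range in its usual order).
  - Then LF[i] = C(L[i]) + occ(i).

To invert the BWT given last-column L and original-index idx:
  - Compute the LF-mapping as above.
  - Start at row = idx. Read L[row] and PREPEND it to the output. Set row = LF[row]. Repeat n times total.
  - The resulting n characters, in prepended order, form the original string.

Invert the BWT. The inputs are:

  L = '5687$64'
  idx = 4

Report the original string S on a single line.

Answer: 676485$

Derivation:
LF mapping: 2 3 6 5 0 4 1
Walk LF starting at row 4, prepending L[row]:
  step 1: row=4, L[4]='$', prepend. Next row=LF[4]=0
  step 2: row=0, L[0]='5', prepend. Next row=LF[0]=2
  step 3: row=2, L[2]='8', prepend. Next row=LF[2]=6
  step 4: row=6, L[6]='4', prepend. Next row=LF[6]=1
  step 5: row=1, L[1]='6', prepend. Next row=LF[1]=3
  step 6: row=3, L[3]='7', prepend. Next row=LF[3]=5
  step 7: row=5, L[5]='6', prepend. Next row=LF[5]=4
Reversed output: 676485$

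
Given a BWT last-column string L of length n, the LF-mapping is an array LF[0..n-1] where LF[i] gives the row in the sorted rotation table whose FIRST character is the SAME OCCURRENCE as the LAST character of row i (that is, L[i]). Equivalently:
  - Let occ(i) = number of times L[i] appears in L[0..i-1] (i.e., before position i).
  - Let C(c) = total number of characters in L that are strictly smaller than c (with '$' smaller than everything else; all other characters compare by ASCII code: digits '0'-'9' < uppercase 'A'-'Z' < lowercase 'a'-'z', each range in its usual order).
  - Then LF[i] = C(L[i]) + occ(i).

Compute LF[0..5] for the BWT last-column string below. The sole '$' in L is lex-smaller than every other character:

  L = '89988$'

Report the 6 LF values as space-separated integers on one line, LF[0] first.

Answer: 1 4 5 2 3 0

Derivation:
Char counts: '$':1, '8':3, '9':2
C (first-col start): C('$')=0, C('8')=1, C('9')=4
L[0]='8': occ=0, LF[0]=C('8')+0=1+0=1
L[1]='9': occ=0, LF[1]=C('9')+0=4+0=4
L[2]='9': occ=1, LF[2]=C('9')+1=4+1=5
L[3]='8': occ=1, LF[3]=C('8')+1=1+1=2
L[4]='8': occ=2, LF[4]=C('8')+2=1+2=3
L[5]='$': occ=0, LF[5]=C('$')+0=0+0=0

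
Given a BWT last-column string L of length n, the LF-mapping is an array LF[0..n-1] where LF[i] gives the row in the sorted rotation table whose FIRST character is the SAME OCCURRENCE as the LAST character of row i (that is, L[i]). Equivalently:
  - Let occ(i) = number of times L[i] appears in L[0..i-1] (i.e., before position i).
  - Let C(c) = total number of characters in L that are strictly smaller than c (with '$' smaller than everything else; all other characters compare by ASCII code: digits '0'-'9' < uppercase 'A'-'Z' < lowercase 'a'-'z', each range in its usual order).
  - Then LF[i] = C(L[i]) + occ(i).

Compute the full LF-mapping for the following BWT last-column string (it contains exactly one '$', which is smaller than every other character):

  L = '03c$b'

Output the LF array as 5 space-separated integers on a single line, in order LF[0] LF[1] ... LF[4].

Char counts: '$':1, '0':1, '3':1, 'b':1, 'c':1
C (first-col start): C('$')=0, C('0')=1, C('3')=2, C('b')=3, C('c')=4
L[0]='0': occ=0, LF[0]=C('0')+0=1+0=1
L[1]='3': occ=0, LF[1]=C('3')+0=2+0=2
L[2]='c': occ=0, LF[2]=C('c')+0=4+0=4
L[3]='$': occ=0, LF[3]=C('$')+0=0+0=0
L[4]='b': occ=0, LF[4]=C('b')+0=3+0=3

Answer: 1 2 4 0 3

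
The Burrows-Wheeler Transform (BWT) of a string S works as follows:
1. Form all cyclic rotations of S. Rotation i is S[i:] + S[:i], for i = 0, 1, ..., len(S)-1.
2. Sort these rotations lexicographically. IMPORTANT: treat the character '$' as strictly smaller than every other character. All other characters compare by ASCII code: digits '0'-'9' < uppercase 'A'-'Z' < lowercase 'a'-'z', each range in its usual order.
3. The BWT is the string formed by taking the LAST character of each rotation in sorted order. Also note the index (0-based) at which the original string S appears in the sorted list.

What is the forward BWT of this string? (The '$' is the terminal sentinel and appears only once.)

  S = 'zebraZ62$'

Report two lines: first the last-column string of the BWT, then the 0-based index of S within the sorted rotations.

All 9 rotations (rotation i = S[i:]+S[:i]):
  rot[0] = zebraZ62$
  rot[1] = ebraZ62$z
  rot[2] = braZ62$ze
  rot[3] = raZ62$zeb
  rot[4] = aZ62$zebr
  rot[5] = Z62$zebra
  rot[6] = 62$zebraZ
  rot[7] = 2$zebraZ6
  rot[8] = $zebraZ62
Sorted (with $ < everything):
  sorted[0] = $zebraZ62  (last char: '2')
  sorted[1] = 2$zebraZ6  (last char: '6')
  sorted[2] = 62$zebraZ  (last char: 'Z')
  sorted[3] = Z62$zebra  (last char: 'a')
  sorted[4] = aZ62$zebr  (last char: 'r')
  sorted[5] = braZ62$ze  (last char: 'e')
  sorted[6] = ebraZ62$z  (last char: 'z')
  sorted[7] = raZ62$zeb  (last char: 'b')
  sorted[8] = zebraZ62$  (last char: '$')
Last column: 26Zarezb$
Original string S is at sorted index 8

Answer: 26Zarezb$
8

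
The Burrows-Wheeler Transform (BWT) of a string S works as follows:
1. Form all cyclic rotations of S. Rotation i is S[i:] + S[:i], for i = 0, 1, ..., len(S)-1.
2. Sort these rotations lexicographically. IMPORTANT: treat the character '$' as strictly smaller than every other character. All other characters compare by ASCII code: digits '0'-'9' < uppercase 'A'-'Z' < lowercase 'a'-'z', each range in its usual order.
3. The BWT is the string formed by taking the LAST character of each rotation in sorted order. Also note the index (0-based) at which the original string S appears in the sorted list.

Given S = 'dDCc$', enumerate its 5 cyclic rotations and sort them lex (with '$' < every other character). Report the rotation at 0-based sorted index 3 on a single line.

All 5 rotations (rotation i = S[i:]+S[:i]):
  rot[0] = dDCc$
  rot[1] = DCc$d
  rot[2] = Cc$dD
  rot[3] = c$dDC
  rot[4] = $dDCc
Sorted (with $ < everything):
  sorted[0] = $dDCc
  sorted[1] = Cc$dD
  sorted[2] = DCc$d
  sorted[3] = c$dDC
  sorted[4] = dDCc$
sorted[3] = c$dDC

Answer: c$dDC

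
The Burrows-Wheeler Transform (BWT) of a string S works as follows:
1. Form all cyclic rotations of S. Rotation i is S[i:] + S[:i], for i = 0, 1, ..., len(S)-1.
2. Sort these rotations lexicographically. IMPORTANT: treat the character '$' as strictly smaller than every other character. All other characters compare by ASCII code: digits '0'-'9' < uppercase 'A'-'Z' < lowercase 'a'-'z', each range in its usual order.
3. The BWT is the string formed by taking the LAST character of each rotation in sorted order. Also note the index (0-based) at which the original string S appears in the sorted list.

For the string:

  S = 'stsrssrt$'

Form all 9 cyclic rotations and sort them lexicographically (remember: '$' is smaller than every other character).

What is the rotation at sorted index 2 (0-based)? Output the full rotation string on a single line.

All 9 rotations (rotation i = S[i:]+S[:i]):
  rot[0] = stsrssrt$
  rot[1] = tsrssrt$s
  rot[2] = srssrt$st
  rot[3] = rssrt$sts
  rot[4] = ssrt$stsr
  rot[5] = srt$stsrs
  rot[6] = rt$stsrss
  rot[7] = t$stsrssr
  rot[8] = $stsrssrt
Sorted (with $ < everything):
  sorted[0] = $stsrssrt
  sorted[1] = rssrt$sts
  sorted[2] = rt$stsrss
  sorted[3] = srssrt$st
  sorted[4] = srt$stsrs
  sorted[5] = ssrt$stsr
  sorted[6] = stsrssrt$
  sorted[7] = t$stsrssr
  sorted[8] = tsrssrt$s
sorted[2] = rt$stsrss

Answer: rt$stsrss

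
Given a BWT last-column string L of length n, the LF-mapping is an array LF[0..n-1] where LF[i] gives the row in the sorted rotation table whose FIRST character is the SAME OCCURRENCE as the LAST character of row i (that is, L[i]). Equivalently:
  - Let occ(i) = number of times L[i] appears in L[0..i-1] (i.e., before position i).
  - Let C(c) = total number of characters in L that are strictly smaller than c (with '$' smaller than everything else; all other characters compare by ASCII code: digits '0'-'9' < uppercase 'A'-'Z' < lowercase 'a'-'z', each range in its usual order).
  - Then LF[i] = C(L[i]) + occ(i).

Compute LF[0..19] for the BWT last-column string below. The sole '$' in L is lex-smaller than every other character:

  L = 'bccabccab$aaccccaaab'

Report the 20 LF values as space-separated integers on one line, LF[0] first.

Char counts: '$':1, 'a':7, 'b':4, 'c':8
C (first-col start): C('$')=0, C('a')=1, C('b')=8, C('c')=12
L[0]='b': occ=0, LF[0]=C('b')+0=8+0=8
L[1]='c': occ=0, LF[1]=C('c')+0=12+0=12
L[2]='c': occ=1, LF[2]=C('c')+1=12+1=13
L[3]='a': occ=0, LF[3]=C('a')+0=1+0=1
L[4]='b': occ=1, LF[4]=C('b')+1=8+1=9
L[5]='c': occ=2, LF[5]=C('c')+2=12+2=14
L[6]='c': occ=3, LF[6]=C('c')+3=12+3=15
L[7]='a': occ=1, LF[7]=C('a')+1=1+1=2
L[8]='b': occ=2, LF[8]=C('b')+2=8+2=10
L[9]='$': occ=0, LF[9]=C('$')+0=0+0=0
L[10]='a': occ=2, LF[10]=C('a')+2=1+2=3
L[11]='a': occ=3, LF[11]=C('a')+3=1+3=4
L[12]='c': occ=4, LF[12]=C('c')+4=12+4=16
L[13]='c': occ=5, LF[13]=C('c')+5=12+5=17
L[14]='c': occ=6, LF[14]=C('c')+6=12+6=18
L[15]='c': occ=7, LF[15]=C('c')+7=12+7=19
L[16]='a': occ=4, LF[16]=C('a')+4=1+4=5
L[17]='a': occ=5, LF[17]=C('a')+5=1+5=6
L[18]='a': occ=6, LF[18]=C('a')+6=1+6=7
L[19]='b': occ=3, LF[19]=C('b')+3=8+3=11

Answer: 8 12 13 1 9 14 15 2 10 0 3 4 16 17 18 19 5 6 7 11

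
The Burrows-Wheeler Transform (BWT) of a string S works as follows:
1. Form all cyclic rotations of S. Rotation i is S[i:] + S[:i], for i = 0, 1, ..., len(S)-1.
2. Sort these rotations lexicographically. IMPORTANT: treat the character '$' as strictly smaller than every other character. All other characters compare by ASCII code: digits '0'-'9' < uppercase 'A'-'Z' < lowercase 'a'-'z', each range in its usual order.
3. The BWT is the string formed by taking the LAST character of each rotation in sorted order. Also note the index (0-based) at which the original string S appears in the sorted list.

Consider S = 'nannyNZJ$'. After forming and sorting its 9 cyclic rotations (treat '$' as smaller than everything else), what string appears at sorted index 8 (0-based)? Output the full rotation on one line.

Answer: yNZJ$nann

Derivation:
All 9 rotations (rotation i = S[i:]+S[:i]):
  rot[0] = nannyNZJ$
  rot[1] = annyNZJ$n
  rot[2] = nnyNZJ$na
  rot[3] = nyNZJ$nan
  rot[4] = yNZJ$nann
  rot[5] = NZJ$nanny
  rot[6] = ZJ$nannyN
  rot[7] = J$nannyNZ
  rot[8] = $nannyNZJ
Sorted (with $ < everything):
  sorted[0] = $nannyNZJ
  sorted[1] = J$nannyNZ
  sorted[2] = NZJ$nanny
  sorted[3] = ZJ$nannyN
  sorted[4] = annyNZJ$n
  sorted[5] = nannyNZJ$
  sorted[6] = nnyNZJ$na
  sorted[7] = nyNZJ$nan
  sorted[8] = yNZJ$nann
sorted[8] = yNZJ$nann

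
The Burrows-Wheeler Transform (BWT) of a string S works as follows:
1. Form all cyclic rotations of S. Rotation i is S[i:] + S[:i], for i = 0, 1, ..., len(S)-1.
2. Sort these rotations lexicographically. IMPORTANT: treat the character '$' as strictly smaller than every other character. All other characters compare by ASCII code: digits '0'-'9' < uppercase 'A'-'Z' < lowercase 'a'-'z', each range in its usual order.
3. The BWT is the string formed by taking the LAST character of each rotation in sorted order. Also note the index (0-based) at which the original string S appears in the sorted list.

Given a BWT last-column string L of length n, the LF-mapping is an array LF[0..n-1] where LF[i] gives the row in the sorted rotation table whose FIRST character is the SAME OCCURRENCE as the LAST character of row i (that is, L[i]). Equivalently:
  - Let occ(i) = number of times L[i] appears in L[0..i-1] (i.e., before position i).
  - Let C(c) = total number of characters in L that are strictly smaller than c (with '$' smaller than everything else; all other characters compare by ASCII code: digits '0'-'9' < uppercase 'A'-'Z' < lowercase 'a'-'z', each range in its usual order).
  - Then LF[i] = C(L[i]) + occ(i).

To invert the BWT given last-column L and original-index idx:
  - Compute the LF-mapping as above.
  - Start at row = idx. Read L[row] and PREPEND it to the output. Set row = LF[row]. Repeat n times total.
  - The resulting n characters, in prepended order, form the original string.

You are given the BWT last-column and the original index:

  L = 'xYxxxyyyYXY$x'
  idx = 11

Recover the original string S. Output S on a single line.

Answer: yxYXxyxYxYyx$

Derivation:
LF mapping: 5 2 6 7 8 10 11 12 3 1 4 0 9
Walk LF starting at row 11, prepending L[row]:
  step 1: row=11, L[11]='$', prepend. Next row=LF[11]=0
  step 2: row=0, L[0]='x', prepend. Next row=LF[0]=5
  step 3: row=5, L[5]='y', prepend. Next row=LF[5]=10
  step 4: row=10, L[10]='Y', prepend. Next row=LF[10]=4
  step 5: row=4, L[4]='x', prepend. Next row=LF[4]=8
  step 6: row=8, L[8]='Y', prepend. Next row=LF[8]=3
  step 7: row=3, L[3]='x', prepend. Next row=LF[3]=7
  step 8: row=7, L[7]='y', prepend. Next row=LF[7]=12
  step 9: row=12, L[12]='x', prepend. Next row=LF[12]=9
  step 10: row=9, L[9]='X', prepend. Next row=LF[9]=1
  step 11: row=1, L[1]='Y', prepend. Next row=LF[1]=2
  step 12: row=2, L[2]='x', prepend. Next row=LF[2]=6
  step 13: row=6, L[6]='y', prepend. Next row=LF[6]=11
Reversed output: yxYXxyxYxYyx$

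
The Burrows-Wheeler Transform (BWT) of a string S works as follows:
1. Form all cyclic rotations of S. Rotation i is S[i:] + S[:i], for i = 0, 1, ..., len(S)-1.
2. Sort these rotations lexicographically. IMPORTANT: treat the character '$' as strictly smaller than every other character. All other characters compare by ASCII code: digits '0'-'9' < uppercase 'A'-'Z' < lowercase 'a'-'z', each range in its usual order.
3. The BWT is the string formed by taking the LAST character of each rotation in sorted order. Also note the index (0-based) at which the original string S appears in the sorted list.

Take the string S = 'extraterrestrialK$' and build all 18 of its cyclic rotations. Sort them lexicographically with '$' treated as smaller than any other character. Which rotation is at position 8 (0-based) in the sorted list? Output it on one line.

Answer: lK$extraterrestria

Derivation:
All 18 rotations (rotation i = S[i:]+S[:i]):
  rot[0] = extraterrestrialK$
  rot[1] = xtraterrestrialK$e
  rot[2] = traterrestrialK$ex
  rot[3] = raterrestrialK$ext
  rot[4] = aterrestrialK$extr
  rot[5] = terrestrialK$extra
  rot[6] = errestrialK$extrat
  rot[7] = rrestrialK$extrate
  rot[8] = restrialK$extrater
  rot[9] = estrialK$extraterr
  rot[10] = strialK$extraterre
  rot[11] = trialK$extraterres
  rot[12] = rialK$extraterrest
  rot[13] = ialK$extraterrestr
  rot[14] = alK$extraterrestri
  rot[15] = lK$extraterrestria
  rot[16] = K$extraterrestrial
  rot[17] = $extraterrestrialK
Sorted (with $ < everything):
  sorted[0] = $extraterrestrialK
  sorted[1] = K$extraterrestrial
  sorted[2] = alK$extraterrestri
  sorted[3] = aterrestrialK$extr
  sorted[4] = errestrialK$extrat
  sorted[5] = estrialK$extraterr
  sorted[6] = extraterrestrialK$
  sorted[7] = ialK$extraterrestr
  sorted[8] = lK$extraterrestria
  sorted[9] = raterrestrialK$ext
  sorted[10] = restrialK$extrater
  sorted[11] = rialK$extraterrest
  sorted[12] = rrestrialK$extrate
  sorted[13] = strialK$extraterre
  sorted[14] = terrestrialK$extra
  sorted[15] = traterrestrialK$ex
  sorted[16] = trialK$extraterres
  sorted[17] = xtraterrestrialK$e
sorted[8] = lK$extraterrestria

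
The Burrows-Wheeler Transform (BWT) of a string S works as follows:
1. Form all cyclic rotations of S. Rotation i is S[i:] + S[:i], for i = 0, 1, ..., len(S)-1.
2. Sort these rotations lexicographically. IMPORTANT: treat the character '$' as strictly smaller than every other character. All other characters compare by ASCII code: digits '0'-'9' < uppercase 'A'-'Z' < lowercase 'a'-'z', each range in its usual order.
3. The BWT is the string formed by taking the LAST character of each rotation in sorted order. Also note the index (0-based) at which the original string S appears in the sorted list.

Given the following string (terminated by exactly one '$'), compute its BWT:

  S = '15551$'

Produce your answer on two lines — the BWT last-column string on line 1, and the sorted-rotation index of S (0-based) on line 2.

Answer: 15$551
2

Derivation:
All 6 rotations (rotation i = S[i:]+S[:i]):
  rot[0] = 15551$
  rot[1] = 5551$1
  rot[2] = 551$15
  rot[3] = 51$155
  rot[4] = 1$1555
  rot[5] = $15551
Sorted (with $ < everything):
  sorted[0] = $15551  (last char: '1')
  sorted[1] = 1$1555  (last char: '5')
  sorted[2] = 15551$  (last char: '$')
  sorted[3] = 51$155  (last char: '5')
  sorted[4] = 551$15  (last char: '5')
  sorted[5] = 5551$1  (last char: '1')
Last column: 15$551
Original string S is at sorted index 2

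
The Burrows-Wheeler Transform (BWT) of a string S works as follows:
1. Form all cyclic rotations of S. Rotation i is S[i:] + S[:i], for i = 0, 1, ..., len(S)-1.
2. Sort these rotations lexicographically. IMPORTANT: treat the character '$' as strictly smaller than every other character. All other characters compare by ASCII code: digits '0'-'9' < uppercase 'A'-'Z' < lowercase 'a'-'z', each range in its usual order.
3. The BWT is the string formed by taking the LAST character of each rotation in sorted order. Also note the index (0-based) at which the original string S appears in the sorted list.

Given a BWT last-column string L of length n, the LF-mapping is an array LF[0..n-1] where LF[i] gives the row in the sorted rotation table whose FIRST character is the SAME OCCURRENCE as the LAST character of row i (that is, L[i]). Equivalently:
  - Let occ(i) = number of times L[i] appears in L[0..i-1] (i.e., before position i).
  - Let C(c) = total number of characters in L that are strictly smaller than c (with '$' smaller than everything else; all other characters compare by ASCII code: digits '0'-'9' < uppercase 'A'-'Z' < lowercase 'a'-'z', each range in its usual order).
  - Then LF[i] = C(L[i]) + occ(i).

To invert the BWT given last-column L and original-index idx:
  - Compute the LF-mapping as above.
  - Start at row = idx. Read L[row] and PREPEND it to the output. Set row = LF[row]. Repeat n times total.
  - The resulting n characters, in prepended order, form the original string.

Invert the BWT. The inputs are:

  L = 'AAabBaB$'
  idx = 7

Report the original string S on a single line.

LF mapping: 1 2 5 7 3 6 4 0
Walk LF starting at row 7, prepending L[row]:
  step 1: row=7, L[7]='$', prepend. Next row=LF[7]=0
  step 2: row=0, L[0]='A', prepend. Next row=LF[0]=1
  step 3: row=1, L[1]='A', prepend. Next row=LF[1]=2
  step 4: row=2, L[2]='a', prepend. Next row=LF[2]=5
  step 5: row=5, L[5]='a', prepend. Next row=LF[5]=6
  step 6: row=6, L[6]='B', prepend. Next row=LF[6]=4
  step 7: row=4, L[4]='B', prepend. Next row=LF[4]=3
  step 8: row=3, L[3]='b', prepend. Next row=LF[3]=7
Reversed output: bBBaaAA$

Answer: bBBaaAA$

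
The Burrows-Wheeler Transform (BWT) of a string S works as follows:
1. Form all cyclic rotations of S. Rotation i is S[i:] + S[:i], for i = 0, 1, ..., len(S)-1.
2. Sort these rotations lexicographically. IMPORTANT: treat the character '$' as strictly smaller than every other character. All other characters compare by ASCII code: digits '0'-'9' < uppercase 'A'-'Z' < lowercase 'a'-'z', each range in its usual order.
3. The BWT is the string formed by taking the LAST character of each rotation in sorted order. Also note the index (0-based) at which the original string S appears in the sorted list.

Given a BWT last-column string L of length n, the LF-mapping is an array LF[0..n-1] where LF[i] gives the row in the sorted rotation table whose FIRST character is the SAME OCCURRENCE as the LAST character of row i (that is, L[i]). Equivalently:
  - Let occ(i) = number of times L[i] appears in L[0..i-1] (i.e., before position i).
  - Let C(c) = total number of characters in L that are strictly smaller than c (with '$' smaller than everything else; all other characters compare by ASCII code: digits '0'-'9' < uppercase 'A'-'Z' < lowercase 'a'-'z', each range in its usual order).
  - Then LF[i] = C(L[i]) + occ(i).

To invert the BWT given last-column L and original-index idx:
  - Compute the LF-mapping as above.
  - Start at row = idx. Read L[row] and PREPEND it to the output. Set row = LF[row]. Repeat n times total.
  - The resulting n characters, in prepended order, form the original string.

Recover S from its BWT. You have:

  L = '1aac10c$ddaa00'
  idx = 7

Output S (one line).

Answer: a0dac0daca011$

Derivation:
LF mapping: 4 6 7 10 5 1 11 0 12 13 8 9 2 3
Walk LF starting at row 7, prepending L[row]:
  step 1: row=7, L[7]='$', prepend. Next row=LF[7]=0
  step 2: row=0, L[0]='1', prepend. Next row=LF[0]=4
  step 3: row=4, L[4]='1', prepend. Next row=LF[4]=5
  step 4: row=5, L[5]='0', prepend. Next row=LF[5]=1
  step 5: row=1, L[1]='a', prepend. Next row=LF[1]=6
  step 6: row=6, L[6]='c', prepend. Next row=LF[6]=11
  step 7: row=11, L[11]='a', prepend. Next row=LF[11]=9
  step 8: row=9, L[9]='d', prepend. Next row=LF[9]=13
  step 9: row=13, L[13]='0', prepend. Next row=LF[13]=3
  step 10: row=3, L[3]='c', prepend. Next row=LF[3]=10
  step 11: row=10, L[10]='a', prepend. Next row=LF[10]=8
  step 12: row=8, L[8]='d', prepend. Next row=LF[8]=12
  step 13: row=12, L[12]='0', prepend. Next row=LF[12]=2
  step 14: row=2, L[2]='a', prepend. Next row=LF[2]=7
Reversed output: a0dac0daca011$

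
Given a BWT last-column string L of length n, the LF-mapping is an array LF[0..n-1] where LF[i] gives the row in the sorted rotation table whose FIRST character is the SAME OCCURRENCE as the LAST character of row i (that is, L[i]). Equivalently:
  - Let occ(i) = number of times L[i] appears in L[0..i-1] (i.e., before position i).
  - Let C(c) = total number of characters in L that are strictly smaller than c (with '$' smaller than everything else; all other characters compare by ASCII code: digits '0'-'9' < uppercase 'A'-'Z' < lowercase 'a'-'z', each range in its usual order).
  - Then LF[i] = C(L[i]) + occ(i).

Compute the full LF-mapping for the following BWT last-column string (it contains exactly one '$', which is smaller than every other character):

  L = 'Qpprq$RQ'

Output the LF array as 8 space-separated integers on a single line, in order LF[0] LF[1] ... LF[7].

Answer: 1 4 5 7 6 0 3 2

Derivation:
Char counts: '$':1, 'Q':2, 'R':1, 'p':2, 'q':1, 'r':1
C (first-col start): C('$')=0, C('Q')=1, C('R')=3, C('p')=4, C('q')=6, C('r')=7
L[0]='Q': occ=0, LF[0]=C('Q')+0=1+0=1
L[1]='p': occ=0, LF[1]=C('p')+0=4+0=4
L[2]='p': occ=1, LF[2]=C('p')+1=4+1=5
L[3]='r': occ=0, LF[3]=C('r')+0=7+0=7
L[4]='q': occ=0, LF[4]=C('q')+0=6+0=6
L[5]='$': occ=0, LF[5]=C('$')+0=0+0=0
L[6]='R': occ=0, LF[6]=C('R')+0=3+0=3
L[7]='Q': occ=1, LF[7]=C('Q')+1=1+1=2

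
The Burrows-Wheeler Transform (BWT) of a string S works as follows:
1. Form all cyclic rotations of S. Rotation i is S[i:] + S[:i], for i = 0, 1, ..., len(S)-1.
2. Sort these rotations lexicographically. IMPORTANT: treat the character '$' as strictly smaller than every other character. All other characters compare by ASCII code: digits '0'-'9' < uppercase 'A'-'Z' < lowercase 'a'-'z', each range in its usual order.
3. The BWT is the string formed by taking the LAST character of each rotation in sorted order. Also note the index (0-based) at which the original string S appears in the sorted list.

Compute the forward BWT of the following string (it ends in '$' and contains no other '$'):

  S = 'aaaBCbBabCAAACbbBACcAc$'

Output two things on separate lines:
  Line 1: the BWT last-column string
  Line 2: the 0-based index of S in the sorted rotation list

All 23 rotations (rotation i = S[i:]+S[:i]):
  rot[0] = aaaBCbBabCAAACbbBACcAc$
  rot[1] = aaBCbBabCAAACbbBACcAc$a
  rot[2] = aBCbBabCAAACbbBACcAc$aa
  rot[3] = BCbBabCAAACbbBACcAc$aaa
  rot[4] = CbBabCAAACbbBACcAc$aaaB
  rot[5] = bBabCAAACbbBACcAc$aaaBC
  rot[6] = BabCAAACbbBACcAc$aaaBCb
  rot[7] = abCAAACbbBACcAc$aaaBCbB
  rot[8] = bCAAACbbBACcAc$aaaBCbBa
  rot[9] = CAAACbbBACcAc$aaaBCbBab
  rot[10] = AAACbbBACcAc$aaaBCbBabC
  rot[11] = AACbbBACcAc$aaaBCbBabCA
  rot[12] = ACbbBACcAc$aaaBCbBabCAA
  rot[13] = CbbBACcAc$aaaBCbBabCAAA
  rot[14] = bbBACcAc$aaaBCbBabCAAAC
  rot[15] = bBACcAc$aaaBCbBabCAAACb
  rot[16] = BACcAc$aaaBCbBabCAAACbb
  rot[17] = ACcAc$aaaBCbBabCAAACbbB
  rot[18] = CcAc$aaaBCbBabCAAACbbBA
  rot[19] = cAc$aaaBCbBabCAAACbbBAC
  rot[20] = Ac$aaaBCbBabCAAACbbBACc
  rot[21] = c$aaaBCbBabCAAACbbBACcA
  rot[22] = $aaaBCbBabCAAACbbBACcAc
Sorted (with $ < everything):
  sorted[0] = $aaaBCbBabCAAACbbBACcAc  (last char: 'c')
  sorted[1] = AAACbbBACcAc$aaaBCbBabC  (last char: 'C')
  sorted[2] = AACbbBACcAc$aaaBCbBabCA  (last char: 'A')
  sorted[3] = ACbbBACcAc$aaaBCbBabCAA  (last char: 'A')
  sorted[4] = ACcAc$aaaBCbBabCAAACbbB  (last char: 'B')
  sorted[5] = Ac$aaaBCbBabCAAACbbBACc  (last char: 'c')
  sorted[6] = BACcAc$aaaBCbBabCAAACbb  (last char: 'b')
  sorted[7] = BCbBabCAAACbbBACcAc$aaa  (last char: 'a')
  sorted[8] = BabCAAACbbBACcAc$aaaBCb  (last char: 'b')
  sorted[9] = CAAACbbBACcAc$aaaBCbBab  (last char: 'b')
  sorted[10] = CbBabCAAACbbBACcAc$aaaB  (last char: 'B')
  sorted[11] = CbbBACcAc$aaaBCbBabCAAA  (last char: 'A')
  sorted[12] = CcAc$aaaBCbBabCAAACbbBA  (last char: 'A')
  sorted[13] = aBCbBabCAAACbbBACcAc$aa  (last char: 'a')
  sorted[14] = aaBCbBabCAAACbbBACcAc$a  (last char: 'a')
  sorted[15] = aaaBCbBabCAAACbbBACcAc$  (last char: '$')
  sorted[16] = abCAAACbbBACcAc$aaaBCbB  (last char: 'B')
  sorted[17] = bBACcAc$aaaBCbBabCAAACb  (last char: 'b')
  sorted[18] = bBabCAAACbbBACcAc$aaaBC  (last char: 'C')
  sorted[19] = bCAAACbbBACcAc$aaaBCbBa  (last char: 'a')
  sorted[20] = bbBACcAc$aaaBCbBabCAAAC  (last char: 'C')
  sorted[21] = c$aaaBCbBabCAAACbbBACcA  (last char: 'A')
  sorted[22] = cAc$aaaBCbBabCAAACbbBAC  (last char: 'C')
Last column: cCAABcbabbBAAaa$BbCaCAC
Original string S is at sorted index 15

Answer: cCAABcbabbBAAaa$BbCaCAC
15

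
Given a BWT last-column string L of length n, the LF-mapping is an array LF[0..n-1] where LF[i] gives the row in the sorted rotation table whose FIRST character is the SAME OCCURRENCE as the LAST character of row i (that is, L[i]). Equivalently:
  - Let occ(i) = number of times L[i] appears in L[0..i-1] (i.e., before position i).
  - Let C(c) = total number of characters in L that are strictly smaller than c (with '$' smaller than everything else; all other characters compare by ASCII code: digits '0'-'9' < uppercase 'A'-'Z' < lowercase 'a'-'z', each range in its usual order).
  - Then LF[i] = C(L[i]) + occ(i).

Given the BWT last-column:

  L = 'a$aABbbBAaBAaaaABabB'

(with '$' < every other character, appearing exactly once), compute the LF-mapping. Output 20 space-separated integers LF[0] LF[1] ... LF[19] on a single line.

Char counts: '$':1, 'A':4, 'B':5, 'a':7, 'b':3
C (first-col start): C('$')=0, C('A')=1, C('B')=5, C('a')=10, C('b')=17
L[0]='a': occ=0, LF[0]=C('a')+0=10+0=10
L[1]='$': occ=0, LF[1]=C('$')+0=0+0=0
L[2]='a': occ=1, LF[2]=C('a')+1=10+1=11
L[3]='A': occ=0, LF[3]=C('A')+0=1+0=1
L[4]='B': occ=0, LF[4]=C('B')+0=5+0=5
L[5]='b': occ=0, LF[5]=C('b')+0=17+0=17
L[6]='b': occ=1, LF[6]=C('b')+1=17+1=18
L[7]='B': occ=1, LF[7]=C('B')+1=5+1=6
L[8]='A': occ=1, LF[8]=C('A')+1=1+1=2
L[9]='a': occ=2, LF[9]=C('a')+2=10+2=12
L[10]='B': occ=2, LF[10]=C('B')+2=5+2=7
L[11]='A': occ=2, LF[11]=C('A')+2=1+2=3
L[12]='a': occ=3, LF[12]=C('a')+3=10+3=13
L[13]='a': occ=4, LF[13]=C('a')+4=10+4=14
L[14]='a': occ=5, LF[14]=C('a')+5=10+5=15
L[15]='A': occ=3, LF[15]=C('A')+3=1+3=4
L[16]='B': occ=3, LF[16]=C('B')+3=5+3=8
L[17]='a': occ=6, LF[17]=C('a')+6=10+6=16
L[18]='b': occ=2, LF[18]=C('b')+2=17+2=19
L[19]='B': occ=4, LF[19]=C('B')+4=5+4=9

Answer: 10 0 11 1 5 17 18 6 2 12 7 3 13 14 15 4 8 16 19 9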